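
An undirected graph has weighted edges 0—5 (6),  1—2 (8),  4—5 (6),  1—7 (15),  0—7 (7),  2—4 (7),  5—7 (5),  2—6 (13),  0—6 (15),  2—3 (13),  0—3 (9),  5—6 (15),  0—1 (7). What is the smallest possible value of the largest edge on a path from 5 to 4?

A few of the 5→4 routes:
5 → 0 → 1 → 2 → 4: max(6, 7, 8, 7) = 8
5 → 7 → 0 → 3 → 2 → 4: max(5, 7, 9, 13, 7) = 13
5 → 7 → 0 → 1 → 2 → 4: max(5, 7, 7, 8, 7) = 8
5 → 4: max(6) = 6
Best route has worst link 6.

6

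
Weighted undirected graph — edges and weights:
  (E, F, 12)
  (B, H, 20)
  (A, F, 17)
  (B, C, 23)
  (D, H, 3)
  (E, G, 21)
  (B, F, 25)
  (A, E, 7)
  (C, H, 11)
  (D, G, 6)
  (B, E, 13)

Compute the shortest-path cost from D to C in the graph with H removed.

Routes from D to C avoiding H:
D→G→E→F→B→C: 6 + 21 + 12 + 25 + 23 = 87
D→G→E→A→F→B→C: 6 + 21 + 7 + 17 + 25 + 23 = 99
D→G→E→B→C: 6 + 21 + 13 + 23 = 63
Shortest: 63.

63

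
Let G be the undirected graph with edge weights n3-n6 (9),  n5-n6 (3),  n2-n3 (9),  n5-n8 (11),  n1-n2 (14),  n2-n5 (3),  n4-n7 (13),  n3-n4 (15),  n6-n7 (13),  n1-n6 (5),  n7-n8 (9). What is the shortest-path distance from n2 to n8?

14

A few of the n2→n8 routes:
n2 → n5 → n8: 3 + 11 = 14
n2 → n5 → n6 → n7 → n8: 3 + 3 + 13 + 9 = 28
n2 → n3 → n6 → n5 → n8: 9 + 9 + 3 + 11 = 32
Shortest: 14.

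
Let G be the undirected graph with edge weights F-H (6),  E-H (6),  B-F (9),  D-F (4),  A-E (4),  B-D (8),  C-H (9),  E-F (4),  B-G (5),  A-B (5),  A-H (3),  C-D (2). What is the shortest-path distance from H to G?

13

Comparing a few candidate routes:
H → F → B → G: 6 + 9 + 5 = 20
H → F → D → B → G: 6 + 4 + 8 + 5 = 23
H → E → A → B → G: 6 + 4 + 5 + 5 = 20
H → A → B → G: 3 + 5 + 5 = 13
Shortest: 13.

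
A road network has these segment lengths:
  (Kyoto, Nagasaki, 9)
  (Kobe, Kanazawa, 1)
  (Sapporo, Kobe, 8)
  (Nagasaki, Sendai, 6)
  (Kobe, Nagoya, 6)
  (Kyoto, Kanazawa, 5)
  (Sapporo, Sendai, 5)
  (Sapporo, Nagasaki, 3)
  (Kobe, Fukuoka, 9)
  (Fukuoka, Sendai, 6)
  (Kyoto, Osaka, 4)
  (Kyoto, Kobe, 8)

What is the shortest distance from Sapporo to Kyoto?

A few of the Sapporo→Kyoto routes:
Sapporo - Nagasaki - Kyoto: 3 + 9 = 12
Sapporo - Kobe - Kanazawa - Kyoto: 8 + 1 + 5 = 14
Sapporo - Kobe - Kyoto: 8 + 8 = 16
Shortest: 12.

12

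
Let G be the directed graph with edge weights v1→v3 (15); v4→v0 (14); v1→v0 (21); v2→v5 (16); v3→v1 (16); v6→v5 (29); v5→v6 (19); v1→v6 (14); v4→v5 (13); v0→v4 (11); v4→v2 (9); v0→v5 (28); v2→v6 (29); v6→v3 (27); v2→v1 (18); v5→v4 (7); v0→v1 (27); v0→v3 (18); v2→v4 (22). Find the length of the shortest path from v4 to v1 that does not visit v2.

41

Checking several routes:
v4→v0→v3→v1: 14 + 18 + 16 = 48
v4→v5→v6→v3→v1: 13 + 19 + 27 + 16 = 75
v4→v0→v1: 14 + 27 = 41
Best route has total 41.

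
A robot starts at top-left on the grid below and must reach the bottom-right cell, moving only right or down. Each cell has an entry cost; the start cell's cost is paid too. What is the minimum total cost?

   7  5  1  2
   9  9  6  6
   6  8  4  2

23

Cheapest: r0c0 r0c1 r0c2 r0c3 r1c3 r2c3
  7 + 5 + 1 + 2 + 6 + 2 = 23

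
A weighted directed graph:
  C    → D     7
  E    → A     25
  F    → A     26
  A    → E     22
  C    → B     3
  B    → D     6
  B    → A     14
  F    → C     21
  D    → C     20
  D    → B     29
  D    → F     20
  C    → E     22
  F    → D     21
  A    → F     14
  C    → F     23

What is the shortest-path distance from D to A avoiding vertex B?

46

Some routes from D to A avoiding B:
D → C → F → A: 20 + 23 + 26 = 69
D → F → A: 20 + 26 = 46
D → C → E → A: 20 + 22 + 25 = 67
Shortest: 46.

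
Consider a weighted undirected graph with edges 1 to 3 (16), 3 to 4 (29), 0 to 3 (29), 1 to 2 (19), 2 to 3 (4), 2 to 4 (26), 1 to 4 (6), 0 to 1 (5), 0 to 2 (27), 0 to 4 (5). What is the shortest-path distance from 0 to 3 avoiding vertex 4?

Comparing a few candidate routes:
0 -> 2 -> 3: 27 + 4 = 31
0 -> 1 -> 2 -> 3: 5 + 19 + 4 = 28
0 -> 1 -> 3: 5 + 16 = 21
0 -> 3: 29
The minimum is 21.

21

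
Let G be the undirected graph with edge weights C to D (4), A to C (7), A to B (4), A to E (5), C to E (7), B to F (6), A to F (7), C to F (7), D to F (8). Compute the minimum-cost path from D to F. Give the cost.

8

Some routes from D to F:
D - C - A - F: 4 + 7 + 7 = 18
D - F: 8
D - C - F: 4 + 7 = 11
The minimum is 8.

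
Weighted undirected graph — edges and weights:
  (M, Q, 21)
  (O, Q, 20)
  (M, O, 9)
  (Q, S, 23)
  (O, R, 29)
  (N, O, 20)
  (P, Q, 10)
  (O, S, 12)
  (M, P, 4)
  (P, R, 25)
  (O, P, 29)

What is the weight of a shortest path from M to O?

Comparing a few candidate routes:
M - Q - O: 21 + 20 = 41
M - P - Q - O: 4 + 10 + 20 = 34
M - P - O: 4 + 29 = 33
M - O: 9
M - P - Q - S - O: 4 + 10 + 23 + 12 = 49
The minimum is 9.

9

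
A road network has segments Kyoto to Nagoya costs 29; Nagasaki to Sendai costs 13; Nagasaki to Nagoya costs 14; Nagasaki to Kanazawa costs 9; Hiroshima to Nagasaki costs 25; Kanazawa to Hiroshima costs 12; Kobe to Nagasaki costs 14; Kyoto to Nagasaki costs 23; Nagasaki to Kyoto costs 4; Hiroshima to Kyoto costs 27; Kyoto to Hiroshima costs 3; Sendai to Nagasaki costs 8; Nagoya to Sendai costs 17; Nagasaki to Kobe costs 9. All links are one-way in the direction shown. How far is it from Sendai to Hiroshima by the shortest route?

Routes from Sendai to Hiroshima:
Sendai -> Nagasaki -> Kyoto -> Hiroshima: 8 + 4 + 3 = 15
Sendai -> Nagasaki -> Kanazawa -> Hiroshima: 8 + 9 + 12 = 29
The minimum is 15.

15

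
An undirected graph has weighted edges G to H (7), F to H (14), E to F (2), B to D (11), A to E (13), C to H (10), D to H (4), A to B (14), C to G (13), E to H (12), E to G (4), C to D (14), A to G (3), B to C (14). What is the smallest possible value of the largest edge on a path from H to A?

Some routes from H to A:
H → E → G → A: max(12, 4, 3) = 12
H → G → E → A: max(7, 4, 13) = 13
H → C → G → A: max(10, 13, 3) = 13
H → E → A: max(12, 13) = 13
H → C → G → E → A: max(10, 13, 4, 13) = 13
H → G → A: max(7, 3) = 7
The minimum achievable maximum is 7.

7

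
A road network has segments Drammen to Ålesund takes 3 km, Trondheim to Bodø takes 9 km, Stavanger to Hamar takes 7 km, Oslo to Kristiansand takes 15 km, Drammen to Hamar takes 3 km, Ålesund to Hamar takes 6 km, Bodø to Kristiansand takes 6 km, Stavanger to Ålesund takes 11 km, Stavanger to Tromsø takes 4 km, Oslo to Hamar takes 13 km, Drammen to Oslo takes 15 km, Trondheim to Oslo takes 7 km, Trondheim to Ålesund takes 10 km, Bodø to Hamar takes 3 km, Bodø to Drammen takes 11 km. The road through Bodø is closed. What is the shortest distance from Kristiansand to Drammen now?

30

Comparing a few candidate routes:
Kristiansand-Oslo-Hamar-Drammen: 15 + 13 + 3 = 31
Kristiansand-Oslo-Trondheim-Ålesund-Drammen: 15 + 7 + 10 + 3 = 35
Kristiansand-Oslo-Drammen: 15 + 15 = 30
The minimum is 30 km.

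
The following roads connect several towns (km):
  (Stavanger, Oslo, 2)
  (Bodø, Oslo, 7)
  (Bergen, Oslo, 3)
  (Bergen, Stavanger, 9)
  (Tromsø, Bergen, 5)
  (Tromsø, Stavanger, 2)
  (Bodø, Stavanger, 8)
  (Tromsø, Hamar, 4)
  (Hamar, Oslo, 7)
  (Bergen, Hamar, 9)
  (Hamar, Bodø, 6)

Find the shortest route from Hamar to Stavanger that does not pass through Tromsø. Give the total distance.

Comparing a few candidate routes:
Hamar-Bergen-Oslo-Stavanger: 9 + 3 + 2 = 14
Hamar-Bergen-Stavanger: 9 + 9 = 18
Hamar-Oslo-Stavanger: 7 + 2 = 9
Hamar-Bodø-Stavanger: 6 + 8 = 14
Hamar-Bodø-Oslo-Stavanger: 6 + 7 + 2 = 15
Shortest: 9 km.

9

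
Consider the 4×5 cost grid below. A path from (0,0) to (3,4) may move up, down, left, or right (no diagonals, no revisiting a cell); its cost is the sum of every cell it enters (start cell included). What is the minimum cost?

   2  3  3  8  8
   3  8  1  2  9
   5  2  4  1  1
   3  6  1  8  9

22

Best path: r0c0→r0c1→r0c2→r1c2→r1c3→r2c3→r2c4→r3c4
Cost: 2 + 3 + 3 + 1 + 2 + 1 + 1 + 9 = 22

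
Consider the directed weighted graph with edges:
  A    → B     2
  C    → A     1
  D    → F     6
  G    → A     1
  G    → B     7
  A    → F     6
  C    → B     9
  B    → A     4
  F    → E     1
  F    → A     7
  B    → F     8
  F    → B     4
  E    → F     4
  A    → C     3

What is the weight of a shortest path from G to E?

Routes from G to E:
G → A → F → E: 1 + 6 + 1 = 8
G → B → F → E: 7 + 8 + 1 = 16
G → B → A → F → E: 7 + 4 + 6 + 1 = 18
G → A → B → F → E: 1 + 2 + 8 + 1 = 12
G → A → C → B → F → E: 1 + 3 + 9 + 8 + 1 = 22
Shortest: 8.

8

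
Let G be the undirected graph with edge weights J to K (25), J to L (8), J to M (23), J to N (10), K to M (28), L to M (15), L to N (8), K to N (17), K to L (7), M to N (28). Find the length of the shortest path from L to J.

A few of the L→J routes:
L-J: 8
L-K-J: 7 + 25 = 32
L-M-J: 15 + 23 = 38
L-N-J: 8 + 10 = 18
L-K-N-J: 7 + 17 + 10 = 34
The minimum is 8.

8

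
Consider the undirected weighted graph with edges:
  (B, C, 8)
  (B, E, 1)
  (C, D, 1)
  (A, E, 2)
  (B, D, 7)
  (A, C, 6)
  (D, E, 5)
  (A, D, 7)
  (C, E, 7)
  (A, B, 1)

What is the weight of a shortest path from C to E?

6

Checking several routes:
C -> A -> B -> E: 6 + 1 + 1 = 8
C -> E: 7
C -> D -> E: 1 + 5 = 6
C -> A -> E: 6 + 2 = 8
Shortest: 6.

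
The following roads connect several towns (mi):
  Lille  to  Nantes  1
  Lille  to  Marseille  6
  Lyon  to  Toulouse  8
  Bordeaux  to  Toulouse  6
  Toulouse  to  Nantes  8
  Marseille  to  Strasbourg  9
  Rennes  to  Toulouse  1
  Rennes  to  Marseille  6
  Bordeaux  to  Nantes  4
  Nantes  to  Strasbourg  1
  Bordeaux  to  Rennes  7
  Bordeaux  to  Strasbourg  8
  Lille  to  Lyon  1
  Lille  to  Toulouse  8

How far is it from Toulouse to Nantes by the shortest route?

Checking several routes:
Toulouse → Nantes: 8
Toulouse → Lyon → Lille → Nantes: 8 + 1 + 1 = 10
Toulouse → Bordeaux → Nantes: 6 + 4 = 10
Toulouse → Lille → Nantes: 8 + 1 = 9
Best route has total 8 mi.

8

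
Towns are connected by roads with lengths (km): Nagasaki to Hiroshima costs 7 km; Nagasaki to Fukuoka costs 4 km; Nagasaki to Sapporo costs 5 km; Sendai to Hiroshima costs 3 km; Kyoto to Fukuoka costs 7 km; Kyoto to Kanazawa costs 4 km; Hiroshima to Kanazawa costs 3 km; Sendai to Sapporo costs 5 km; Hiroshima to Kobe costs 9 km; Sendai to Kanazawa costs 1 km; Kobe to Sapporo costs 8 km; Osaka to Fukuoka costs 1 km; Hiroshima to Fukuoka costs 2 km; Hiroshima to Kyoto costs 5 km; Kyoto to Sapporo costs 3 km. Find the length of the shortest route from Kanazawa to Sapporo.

Comparing a few candidate routes:
Kanazawa→Hiroshima→Kyoto→Sapporo: 3 + 5 + 3 = 11
Kanazawa→Kyoto→Sapporo: 4 + 3 = 7
Kanazawa→Sendai→Sapporo: 1 + 5 = 6
Best route has total 6 km.

6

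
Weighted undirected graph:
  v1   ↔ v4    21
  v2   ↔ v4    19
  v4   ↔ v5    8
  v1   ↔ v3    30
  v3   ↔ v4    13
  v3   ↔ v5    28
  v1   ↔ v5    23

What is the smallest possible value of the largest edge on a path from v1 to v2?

21

Candidate routes:
v1 - v5 - v4 - v2: max(23, 8, 19) = 23
v1 - v5 - v3 - v4 - v2: max(23, 28, 13, 19) = 28
v1 - v3 - v5 - v4 - v2: max(30, 28, 8, 19) = 30
v1 - v4 - v2: max(21, 19) = 21
v1 - v3 - v4 - v2: max(30, 13, 19) = 30
Best route has worst link 21.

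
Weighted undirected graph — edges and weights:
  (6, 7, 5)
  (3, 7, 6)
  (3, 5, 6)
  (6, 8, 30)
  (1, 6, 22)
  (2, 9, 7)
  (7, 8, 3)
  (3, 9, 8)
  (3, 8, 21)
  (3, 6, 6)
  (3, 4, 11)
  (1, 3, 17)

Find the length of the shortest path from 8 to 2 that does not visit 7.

Paths from 8 to 2 avoiding 7:
8-3-9-2: 21 + 8 + 7 = 36
8-6-3-9-2: 30 + 6 + 8 + 7 = 51
8-6-1-3-9-2: 30 + 22 + 17 + 8 + 7 = 84
Shortest: 36.

36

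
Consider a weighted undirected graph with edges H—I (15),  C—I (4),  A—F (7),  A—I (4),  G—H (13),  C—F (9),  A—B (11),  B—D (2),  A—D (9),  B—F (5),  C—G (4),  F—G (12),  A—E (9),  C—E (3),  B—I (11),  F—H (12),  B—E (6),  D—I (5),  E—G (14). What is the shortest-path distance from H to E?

A few of the H→E routes:
H -> G -> C -> E: 13 + 4 + 3 = 20
H -> F -> C -> E: 12 + 9 + 3 = 24
H -> I -> C -> E: 15 + 4 + 3 = 22
H -> F -> B -> E: 12 + 5 + 6 = 23
Best route has total 20.

20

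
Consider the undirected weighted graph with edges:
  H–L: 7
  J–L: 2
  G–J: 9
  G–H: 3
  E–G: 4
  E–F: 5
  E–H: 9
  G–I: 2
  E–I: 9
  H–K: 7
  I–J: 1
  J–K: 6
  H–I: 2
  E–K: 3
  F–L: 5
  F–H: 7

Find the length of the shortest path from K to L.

8

A few of the K→L routes:
K-J-L: 6 + 2 = 8
K-H-I-J-L: 7 + 2 + 1 + 2 = 12
K-E-G-I-J-L: 3 + 4 + 2 + 1 + 2 = 12
K-E-F-L: 3 + 5 + 5 = 13
The minimum is 8.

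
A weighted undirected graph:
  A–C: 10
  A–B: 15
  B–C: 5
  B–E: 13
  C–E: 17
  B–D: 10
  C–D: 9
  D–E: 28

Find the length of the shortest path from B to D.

Some routes from B to D:
B - A - C - D: 15 + 10 + 9 = 34
B - C - D: 5 + 9 = 14
B - E - C - D: 13 + 17 + 9 = 39
B - D: 10
Shortest: 10.

10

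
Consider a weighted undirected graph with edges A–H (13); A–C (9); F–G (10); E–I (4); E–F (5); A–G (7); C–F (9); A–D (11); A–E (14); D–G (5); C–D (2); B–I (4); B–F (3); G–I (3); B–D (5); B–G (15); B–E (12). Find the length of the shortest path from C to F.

9

Some routes from C to F:
C→D→G→F: 2 + 5 + 10 = 17
C→D→B→F: 2 + 5 + 3 = 10
C→D→B→I→E→F: 2 + 5 + 4 + 4 + 5 = 20
C→D→G→I→B→F: 2 + 5 + 3 + 4 + 3 = 17
C→F: 9
C→D→G→I→E→F: 2 + 5 + 3 + 4 + 5 = 19
Best route has total 9.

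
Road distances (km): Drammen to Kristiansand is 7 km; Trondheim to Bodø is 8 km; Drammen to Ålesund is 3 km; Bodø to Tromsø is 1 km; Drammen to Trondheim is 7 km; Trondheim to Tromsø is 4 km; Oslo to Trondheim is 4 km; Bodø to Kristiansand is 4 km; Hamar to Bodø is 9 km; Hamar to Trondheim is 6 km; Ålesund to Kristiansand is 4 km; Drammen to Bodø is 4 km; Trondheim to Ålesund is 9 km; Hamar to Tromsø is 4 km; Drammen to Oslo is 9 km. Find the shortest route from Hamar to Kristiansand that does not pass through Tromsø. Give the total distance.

A few of the Hamar→Kristiansand routes:
Hamar - Bodø - Drammen - Kristiansand: 9 + 4 + 7 = 20
Hamar - Bodø - Kristiansand: 9 + 4 = 13
Hamar - Trondheim - Bodø - Kristiansand: 6 + 8 + 4 = 18
Hamar - Trondheim - Ålesund - Kristiansand: 6 + 9 + 4 = 19
Hamar - Bodø - Drammen - Ålesund - Kristiansand: 9 + 4 + 3 + 4 = 20
Best route has total 13 km.

13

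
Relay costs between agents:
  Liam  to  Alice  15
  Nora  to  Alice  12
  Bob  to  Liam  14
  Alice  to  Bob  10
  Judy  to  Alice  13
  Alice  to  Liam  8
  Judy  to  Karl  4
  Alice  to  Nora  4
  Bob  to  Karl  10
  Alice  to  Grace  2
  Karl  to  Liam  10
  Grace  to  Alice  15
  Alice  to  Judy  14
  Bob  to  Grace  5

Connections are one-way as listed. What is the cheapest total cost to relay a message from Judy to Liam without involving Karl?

21

Candidate routes:
Judy -> Alice -> Liam: 13 + 8 = 21
Judy -> Alice -> Bob -> Liam: 13 + 10 + 14 = 37
The minimum is 21.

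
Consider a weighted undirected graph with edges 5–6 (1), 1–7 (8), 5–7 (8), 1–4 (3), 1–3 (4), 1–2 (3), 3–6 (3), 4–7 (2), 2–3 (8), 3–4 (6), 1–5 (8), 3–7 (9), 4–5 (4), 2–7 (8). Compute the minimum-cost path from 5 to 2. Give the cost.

Checking several routes:
5-4-1-2: 4 + 3 + 3 = 10
5-1-2: 8 + 3 = 11
5-6-3-1-2: 1 + 3 + 4 + 3 = 11
The minimum is 10.

10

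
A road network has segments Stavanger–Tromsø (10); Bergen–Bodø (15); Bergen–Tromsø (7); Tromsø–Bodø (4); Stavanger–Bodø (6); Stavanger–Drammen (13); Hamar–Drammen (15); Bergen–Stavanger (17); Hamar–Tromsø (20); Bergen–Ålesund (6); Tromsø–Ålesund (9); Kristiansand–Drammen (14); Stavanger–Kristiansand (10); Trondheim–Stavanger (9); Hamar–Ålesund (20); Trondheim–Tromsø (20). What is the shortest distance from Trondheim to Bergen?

Comparing a few candidate routes:
Trondheim → Stavanger → Bergen: 9 + 17 = 26
Trondheim → Stavanger → Bodø → Bergen: 9 + 6 + 15 = 30
Trondheim → Stavanger → Tromsø → Bergen: 9 + 10 + 7 = 26
Trondheim → Stavanger → Bodø → Tromsø → Bergen: 9 + 6 + 4 + 7 = 26
Trondheim → Tromsø → Bergen: 20 + 7 = 27
Best route has total 26 km.

26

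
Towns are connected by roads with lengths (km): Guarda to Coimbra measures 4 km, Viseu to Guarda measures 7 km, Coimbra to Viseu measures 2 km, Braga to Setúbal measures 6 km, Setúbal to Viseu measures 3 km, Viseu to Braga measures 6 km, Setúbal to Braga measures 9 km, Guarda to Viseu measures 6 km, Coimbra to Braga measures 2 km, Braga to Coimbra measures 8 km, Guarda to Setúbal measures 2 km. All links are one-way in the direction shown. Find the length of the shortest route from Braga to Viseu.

9

Routes from Braga to Viseu:
Braga - Coimbra - Viseu: 8 + 2 = 10
Braga - Setúbal - Viseu: 6 + 3 = 9
Best route has total 9 km.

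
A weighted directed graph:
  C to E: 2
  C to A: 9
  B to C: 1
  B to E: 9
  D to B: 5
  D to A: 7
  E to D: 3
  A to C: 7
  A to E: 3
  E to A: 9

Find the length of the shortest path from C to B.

10

Paths from C to B:
C → A → E → D → B: 9 + 3 + 3 + 5 = 20
C → E → D → B: 2 + 3 + 5 = 10
Shortest: 10.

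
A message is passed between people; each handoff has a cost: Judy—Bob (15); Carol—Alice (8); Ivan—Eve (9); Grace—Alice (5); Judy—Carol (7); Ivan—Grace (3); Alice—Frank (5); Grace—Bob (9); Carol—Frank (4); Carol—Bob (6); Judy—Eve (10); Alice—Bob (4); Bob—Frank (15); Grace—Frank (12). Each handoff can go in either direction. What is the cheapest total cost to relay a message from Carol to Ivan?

16

A few of the Carol→Ivan routes:
Carol → Bob → Grace → Ivan: 6 + 9 + 3 = 18
Carol → Frank → Alice → Grace → Ivan: 4 + 5 + 5 + 3 = 17
Carol → Frank → Grace → Ivan: 4 + 12 + 3 = 19
Carol → Alice → Grace → Ivan: 8 + 5 + 3 = 16
Carol → Bob → Alice → Grace → Ivan: 6 + 4 + 5 + 3 = 18
The minimum is 16.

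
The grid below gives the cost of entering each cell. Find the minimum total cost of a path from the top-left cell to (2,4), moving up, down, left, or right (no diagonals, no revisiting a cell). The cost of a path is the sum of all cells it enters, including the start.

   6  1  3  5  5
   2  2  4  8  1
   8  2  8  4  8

29

Cheapest: [0,0] [0,1] [0,2] [0,3] [0,4] [1,4] [2,4]
  6 + 1 + 3 + 5 + 5 + 1 + 8 = 29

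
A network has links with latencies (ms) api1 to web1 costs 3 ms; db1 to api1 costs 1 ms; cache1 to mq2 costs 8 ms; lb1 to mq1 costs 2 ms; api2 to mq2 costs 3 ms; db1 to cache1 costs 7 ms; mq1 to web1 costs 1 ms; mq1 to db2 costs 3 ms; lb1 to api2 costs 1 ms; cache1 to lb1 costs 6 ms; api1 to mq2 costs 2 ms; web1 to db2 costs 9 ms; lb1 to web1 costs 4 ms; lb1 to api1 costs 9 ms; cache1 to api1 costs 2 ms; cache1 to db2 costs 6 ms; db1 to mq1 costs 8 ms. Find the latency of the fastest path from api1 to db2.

Some routes from api1 to db2:
api1→web1→db2: 3 + 9 = 12
api1→web1→mq1→db2: 3 + 1 + 3 = 7
api1→mq2→api2→lb1→mq1→db2: 2 + 3 + 1 + 2 + 3 = 11
api1→web1→lb1→mq1→db2: 3 + 4 + 2 + 3 = 12
api1→cache1→db2: 2 + 6 = 8
Best route has total 7 ms.

7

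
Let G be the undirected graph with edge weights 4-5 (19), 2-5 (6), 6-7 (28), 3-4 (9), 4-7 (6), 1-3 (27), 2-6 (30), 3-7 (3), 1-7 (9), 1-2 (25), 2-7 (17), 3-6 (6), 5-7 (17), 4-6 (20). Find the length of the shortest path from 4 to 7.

6

Checking several routes:
4 -> 3 -> 7: 9 + 3 = 12
4 -> 6 -> 3 -> 7: 20 + 6 + 3 = 29
4 -> 7: 6
Best route has total 6.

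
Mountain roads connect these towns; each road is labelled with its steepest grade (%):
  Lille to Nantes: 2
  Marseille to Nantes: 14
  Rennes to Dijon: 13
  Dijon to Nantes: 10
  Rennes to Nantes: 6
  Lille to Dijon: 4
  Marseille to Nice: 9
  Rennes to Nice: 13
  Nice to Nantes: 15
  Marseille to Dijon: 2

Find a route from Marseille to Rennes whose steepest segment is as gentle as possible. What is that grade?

6

A few of the Marseille→Rennes routes:
Marseille - Nice - Rennes: max(9, 13) = 13
Marseille - Nantes - Rennes: max(14, 6) = 14
Marseille - Dijon - Rennes: max(2, 13) = 13
Marseille - Dijon - Nantes - Rennes: max(2, 10, 6) = 10
Marseille - Dijon - Lille - Nantes - Rennes: max(2, 4, 2, 6) = 6
Best route has worst link 6%.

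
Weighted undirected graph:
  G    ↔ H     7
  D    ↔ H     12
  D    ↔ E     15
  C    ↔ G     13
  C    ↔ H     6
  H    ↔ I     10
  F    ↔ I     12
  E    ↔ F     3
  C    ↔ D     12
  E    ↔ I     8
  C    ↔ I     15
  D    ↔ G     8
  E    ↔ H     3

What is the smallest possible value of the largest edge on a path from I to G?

Comparing a few candidate routes:
I → E → H → C → D → G: max(8, 3, 6, 12, 8) = 12
I → H → G: max(10, 7) = 10
I → E → H → G: max(8, 3, 7) = 8
I → E → H → D → G: max(8, 3, 12, 8) = 12
I → F → E → H → C → D → G: max(12, 3, 3, 6, 12, 8) = 12
I → F → E → H → G: max(12, 3, 3, 7) = 12
Smallest bottleneck: 8.

8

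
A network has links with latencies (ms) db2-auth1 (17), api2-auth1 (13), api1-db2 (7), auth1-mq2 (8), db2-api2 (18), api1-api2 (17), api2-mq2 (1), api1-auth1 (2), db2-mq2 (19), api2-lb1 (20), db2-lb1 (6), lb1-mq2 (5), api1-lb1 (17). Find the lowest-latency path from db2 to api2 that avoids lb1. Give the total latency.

18

Comparing a few candidate routes:
db2-api2: 18
db2-api1-auth1-mq2-api2: 7 + 2 + 8 + 1 = 18
db2-mq2-api2: 19 + 1 = 20
Shortest: 18 ms.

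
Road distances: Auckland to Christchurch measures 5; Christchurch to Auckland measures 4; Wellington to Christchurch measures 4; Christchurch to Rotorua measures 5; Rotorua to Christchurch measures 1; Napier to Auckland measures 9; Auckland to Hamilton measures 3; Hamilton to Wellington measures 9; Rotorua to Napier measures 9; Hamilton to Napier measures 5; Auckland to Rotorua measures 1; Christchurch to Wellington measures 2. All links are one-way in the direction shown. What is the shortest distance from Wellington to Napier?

Paths from Wellington to Napier:
Wellington-Christchurch-Auckland-Rotorua-Napier: 4 + 4 + 1 + 9 = 18
Wellington-Christchurch-Auckland-Hamilton-Napier: 4 + 4 + 3 + 5 = 16
Wellington-Christchurch-Rotorua-Napier: 4 + 5 + 9 = 18
Shortest: 16.

16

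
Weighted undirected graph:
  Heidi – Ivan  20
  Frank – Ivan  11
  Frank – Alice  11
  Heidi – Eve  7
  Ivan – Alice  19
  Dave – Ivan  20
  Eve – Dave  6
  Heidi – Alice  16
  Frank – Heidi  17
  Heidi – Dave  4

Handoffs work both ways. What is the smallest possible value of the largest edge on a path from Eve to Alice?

A few of the Eve→Alice routes:
Eve-Heidi-Frank-Ivan-Alice: max(7, 17, 11, 19) = 19
Eve-Heidi-Alice: max(7, 16) = 16
Eve-Dave-Heidi-Frank-Alice: max(6, 4, 17, 11) = 17
Eve-Dave-Heidi-Frank-Ivan-Alice: max(6, 4, 17, 11, 19) = 19
Eve-Dave-Heidi-Alice: max(6, 4, 16) = 16
Eve-Heidi-Frank-Alice: max(7, 17, 11) = 17
Best route has worst link 16.

16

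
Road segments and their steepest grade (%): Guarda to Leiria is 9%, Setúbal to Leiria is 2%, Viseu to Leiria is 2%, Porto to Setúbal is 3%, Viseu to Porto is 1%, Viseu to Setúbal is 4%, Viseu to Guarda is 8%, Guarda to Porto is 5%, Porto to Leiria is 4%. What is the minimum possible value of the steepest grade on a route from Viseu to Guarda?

5

Some routes from Viseu to Guarda:
Viseu - Setúbal - Porto - Guarda: max(4, 3, 5) = 5
Viseu - Setúbal - Leiria - Porto - Guarda: max(4, 2, 4, 5) = 5
Viseu - Leiria - Setúbal - Porto - Guarda: max(2, 2, 3, 5) = 5
Viseu - Leiria - Porto - Guarda: max(2, 4, 5) = 5
Viseu - Porto - Guarda: max(1, 5) = 5
Viseu - Guarda: max(8) = 8
Smallest bottleneck: 5%.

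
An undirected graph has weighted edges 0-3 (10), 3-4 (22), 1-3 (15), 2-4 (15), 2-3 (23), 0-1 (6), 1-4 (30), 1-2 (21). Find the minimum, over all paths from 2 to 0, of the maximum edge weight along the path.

Comparing a few candidate routes:
2 → 4 → 3 → 1 → 0: max(15, 22, 15, 6) = 22
2 → 3 → 1 → 0: max(23, 15, 6) = 23
2 → 1 → 3 → 0: max(21, 15, 10) = 21
2 → 4 → 3 → 0: max(15, 22, 10) = 22
2 → 1 → 0: max(21, 6) = 21
The minimum achievable maximum is 21.

21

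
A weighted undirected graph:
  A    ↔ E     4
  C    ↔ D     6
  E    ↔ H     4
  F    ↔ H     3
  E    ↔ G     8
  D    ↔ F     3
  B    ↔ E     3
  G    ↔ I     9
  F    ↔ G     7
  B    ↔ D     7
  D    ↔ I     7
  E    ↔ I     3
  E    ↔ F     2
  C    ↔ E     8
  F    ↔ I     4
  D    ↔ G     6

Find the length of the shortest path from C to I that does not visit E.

13

Paths from C to I avoiding E:
C → D → G → F → I: 6 + 6 + 7 + 4 = 23
C → D → G → I: 6 + 6 + 9 = 21
C → D → I: 6 + 7 = 13
C → D → F → I: 6 + 3 + 4 = 13
C → D → F → G → I: 6 + 3 + 7 + 9 = 25
The minimum is 13.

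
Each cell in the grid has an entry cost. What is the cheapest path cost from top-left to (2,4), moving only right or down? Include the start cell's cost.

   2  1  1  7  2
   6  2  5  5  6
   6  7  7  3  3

20

Cheapest: (0,0)→(0,1)→(0,2)→(1,2)→(1,3)→(2,3)→(2,4)
  2 + 1 + 1 + 5 + 5 + 3 + 3 = 20
(Top row then right column would cost 22.)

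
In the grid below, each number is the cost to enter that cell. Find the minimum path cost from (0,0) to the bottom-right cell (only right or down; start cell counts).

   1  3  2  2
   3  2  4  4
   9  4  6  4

16

Path [0,0] -> [0,1] -> [0,2] -> [0,3] -> [1,3] -> [2,3]: 1 + 3 + 2 + 2 + 4 + 4 = 16.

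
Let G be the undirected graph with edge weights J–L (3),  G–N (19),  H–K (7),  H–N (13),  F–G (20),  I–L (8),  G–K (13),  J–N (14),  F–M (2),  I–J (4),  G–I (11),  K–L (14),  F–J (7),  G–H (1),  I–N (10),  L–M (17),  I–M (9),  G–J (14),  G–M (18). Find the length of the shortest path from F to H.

21

Comparing a few candidate routes:
F-J-G-H: 7 + 14 + 1 = 22
F-G-H: 20 + 1 = 21
F-J-I-G-H: 7 + 4 + 11 + 1 = 23
F-M-G-H: 2 + 18 + 1 = 21
Best route has total 21.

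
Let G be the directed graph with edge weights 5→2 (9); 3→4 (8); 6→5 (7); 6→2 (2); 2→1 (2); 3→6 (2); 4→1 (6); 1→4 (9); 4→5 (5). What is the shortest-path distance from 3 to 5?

9

Candidate routes:
3 -> 6 -> 5: 2 + 7 = 9
3 -> 6 -> 2 -> 1 -> 4 -> 5: 2 + 2 + 2 + 9 + 5 = 20
3 -> 4 -> 5: 8 + 5 = 13
The minimum is 9.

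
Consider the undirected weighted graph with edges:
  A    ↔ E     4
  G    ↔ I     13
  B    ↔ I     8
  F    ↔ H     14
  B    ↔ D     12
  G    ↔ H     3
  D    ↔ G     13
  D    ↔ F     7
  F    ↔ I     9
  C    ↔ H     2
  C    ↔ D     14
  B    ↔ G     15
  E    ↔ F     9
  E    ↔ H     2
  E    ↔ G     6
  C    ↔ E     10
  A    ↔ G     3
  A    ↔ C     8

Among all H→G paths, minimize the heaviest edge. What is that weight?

3

Comparing a few candidate routes:
H → G: max(3) = 3
H → E → C → A → G: max(2, 10, 8, 3) = 10
H → E → G: max(2, 6) = 6
H → C → A → E → G: max(2, 8, 4, 6) = 8
H → C → A → G: max(2, 8, 3) = 8
H → E → A → G: max(2, 4, 3) = 4
Best route has worst link 3.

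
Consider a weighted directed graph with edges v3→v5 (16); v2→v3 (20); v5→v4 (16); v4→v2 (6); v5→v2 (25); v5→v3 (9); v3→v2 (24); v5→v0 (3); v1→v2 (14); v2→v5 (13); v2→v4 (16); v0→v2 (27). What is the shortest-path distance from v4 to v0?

22

Candidate routes:
v4-v2-v3-v5-v0: 6 + 20 + 16 + 3 = 45
v4-v2-v5-v0: 6 + 13 + 3 = 22
Shortest: 22.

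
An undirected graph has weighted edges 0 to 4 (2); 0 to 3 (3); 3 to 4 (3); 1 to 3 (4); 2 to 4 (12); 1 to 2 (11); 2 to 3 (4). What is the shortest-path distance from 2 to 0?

Comparing a few candidate routes:
2 -> 4 -> 3 -> 0: 12 + 3 + 3 = 18
2 -> 3 -> 0: 4 + 3 = 7
2 -> 3 -> 4 -> 0: 4 + 3 + 2 = 9
2 -> 4 -> 0: 12 + 2 = 14
The minimum is 7.

7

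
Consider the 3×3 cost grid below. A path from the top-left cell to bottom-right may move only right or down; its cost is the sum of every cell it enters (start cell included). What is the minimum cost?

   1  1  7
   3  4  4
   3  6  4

14

Path r0c0 r0c1 r1c1 r1c2 r2c2: 1 + 1 + 4 + 4 + 4 = 14.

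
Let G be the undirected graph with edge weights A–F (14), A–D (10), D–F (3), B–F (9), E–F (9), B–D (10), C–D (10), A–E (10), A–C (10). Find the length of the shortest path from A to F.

13

Comparing a few candidate routes:
A-F: 14
A-D-F: 10 + 3 = 13
A-E-F: 10 + 9 = 19
Shortest: 13.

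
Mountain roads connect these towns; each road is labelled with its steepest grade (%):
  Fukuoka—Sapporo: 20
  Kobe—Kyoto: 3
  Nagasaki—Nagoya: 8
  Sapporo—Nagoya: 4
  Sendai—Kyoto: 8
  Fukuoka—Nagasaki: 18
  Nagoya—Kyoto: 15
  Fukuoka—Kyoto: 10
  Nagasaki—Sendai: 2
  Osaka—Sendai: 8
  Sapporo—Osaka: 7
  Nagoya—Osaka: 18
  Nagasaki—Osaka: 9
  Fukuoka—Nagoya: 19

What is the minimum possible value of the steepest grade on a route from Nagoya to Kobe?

Comparing a few candidate routes:
Nagoya-Nagasaki-Fukuoka-Kyoto-Kobe: max(8, 18, 10, 3) = 18
Nagoya-Sapporo-Osaka-Sendai-Kyoto-Kobe: max(4, 7, 8, 8, 3) = 8
Nagoya-Nagasaki-Osaka-Sendai-Kyoto-Kobe: max(8, 9, 8, 8, 3) = 9
Nagoya-Kyoto-Kobe: max(15, 3) = 15
Nagoya-Sapporo-Osaka-Nagasaki-Sendai-Kyoto-Kobe: max(4, 7, 9, 2, 8, 3) = 9
Nagoya-Nagasaki-Sendai-Kyoto-Kobe: max(8, 2, 8, 3) = 8
Best route has worst link 8%.

8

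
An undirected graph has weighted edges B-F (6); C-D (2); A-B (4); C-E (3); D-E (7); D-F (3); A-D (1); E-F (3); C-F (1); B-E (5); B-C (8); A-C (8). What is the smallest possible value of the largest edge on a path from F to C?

1

Checking several routes:
F -> E -> B -> A -> D -> C: max(3, 5, 4, 1, 2) = 5
F -> D -> C: max(3, 2) = 3
F -> E -> C: max(3, 3) = 3
F -> C: max(1) = 1
Smallest bottleneck: 1.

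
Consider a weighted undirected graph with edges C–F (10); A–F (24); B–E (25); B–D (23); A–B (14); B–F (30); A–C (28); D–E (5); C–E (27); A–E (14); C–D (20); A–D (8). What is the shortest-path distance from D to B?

A few of the D→B routes:
D → A → B: 8 + 14 = 22
D → E → B: 5 + 25 = 30
D → B: 23
Best route has total 22.

22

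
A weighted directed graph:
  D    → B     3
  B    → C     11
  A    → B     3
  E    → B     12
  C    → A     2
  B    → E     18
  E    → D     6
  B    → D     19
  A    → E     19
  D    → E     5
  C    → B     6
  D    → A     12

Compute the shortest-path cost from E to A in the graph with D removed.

25

Candidate routes:
E → B → C → A: 12 + 11 + 2 = 25
Shortest: 25.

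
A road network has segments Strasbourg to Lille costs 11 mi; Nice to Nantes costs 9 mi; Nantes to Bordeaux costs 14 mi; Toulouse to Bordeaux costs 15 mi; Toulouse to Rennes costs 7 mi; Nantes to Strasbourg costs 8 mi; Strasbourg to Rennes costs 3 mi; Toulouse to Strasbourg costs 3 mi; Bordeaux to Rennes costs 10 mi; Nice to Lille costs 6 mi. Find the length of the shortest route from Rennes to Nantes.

Some routes from Rennes to Nantes:
Rennes-Strasbourg-Nantes: 3 + 8 = 11
Rennes-Bordeaux-Nantes: 10 + 14 = 24
Rennes-Strasbourg-Lille-Nice-Nantes: 3 + 11 + 6 + 9 = 29
Rennes-Toulouse-Strasbourg-Nantes: 7 + 3 + 8 = 18
The minimum is 11 mi.

11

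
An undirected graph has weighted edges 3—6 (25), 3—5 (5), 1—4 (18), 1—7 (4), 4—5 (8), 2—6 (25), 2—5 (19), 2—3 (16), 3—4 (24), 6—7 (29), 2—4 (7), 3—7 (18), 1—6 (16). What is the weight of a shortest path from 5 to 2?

Comparing a few candidate routes:
5→3→2: 5 + 16 = 21
5→4→2: 8 + 7 = 15
5→2: 19
Shortest: 15.

15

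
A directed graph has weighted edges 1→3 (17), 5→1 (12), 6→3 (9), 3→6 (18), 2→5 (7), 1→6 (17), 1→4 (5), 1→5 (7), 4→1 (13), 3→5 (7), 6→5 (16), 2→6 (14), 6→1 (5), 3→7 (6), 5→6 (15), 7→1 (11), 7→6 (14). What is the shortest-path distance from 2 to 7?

29

A few of the 2→7 routes:
2→6→3→7: 14 + 9 + 6 = 29
2→5→6→3→7: 7 + 15 + 9 + 6 = 37
2→6→1→3→7: 14 + 5 + 17 + 6 = 42
The minimum is 29.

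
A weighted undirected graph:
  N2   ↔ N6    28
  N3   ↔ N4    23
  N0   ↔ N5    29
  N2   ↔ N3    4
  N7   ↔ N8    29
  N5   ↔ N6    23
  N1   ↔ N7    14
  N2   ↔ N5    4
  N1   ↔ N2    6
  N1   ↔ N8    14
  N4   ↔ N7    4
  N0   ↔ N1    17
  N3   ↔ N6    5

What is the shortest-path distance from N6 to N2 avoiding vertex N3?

Paths from N6 to N2 avoiding N3:
N6 → N5 → N2: 23 + 4 = 27
N6 → N5 → N0 → N1 → N2: 23 + 29 + 17 + 6 = 75
N6 → N2: 28
Best route has total 27.

27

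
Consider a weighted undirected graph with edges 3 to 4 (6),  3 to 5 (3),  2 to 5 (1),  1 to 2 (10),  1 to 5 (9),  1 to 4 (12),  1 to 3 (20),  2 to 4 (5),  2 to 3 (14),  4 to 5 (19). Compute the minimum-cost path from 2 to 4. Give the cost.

Checking several routes:
2-5-3-4: 1 + 3 + 6 = 10
2-3-4: 14 + 6 = 20
2-4: 5
2-5-4: 1 + 19 = 20
2-5-1-4: 1 + 9 + 12 = 22
2-1-4: 10 + 12 = 22
Best route has total 5.

5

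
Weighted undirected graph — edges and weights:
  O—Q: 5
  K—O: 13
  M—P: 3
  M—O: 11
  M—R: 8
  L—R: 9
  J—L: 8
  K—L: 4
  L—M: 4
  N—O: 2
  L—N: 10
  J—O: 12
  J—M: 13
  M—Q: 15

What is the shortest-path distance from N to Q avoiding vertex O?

Routes from N to Q avoiding O:
N-L-R-M-Q: 10 + 9 + 8 + 15 = 42
N-L-M-Q: 10 + 4 + 15 = 29
N-L-J-M-Q: 10 + 8 + 13 + 15 = 46
Best route has total 29.

29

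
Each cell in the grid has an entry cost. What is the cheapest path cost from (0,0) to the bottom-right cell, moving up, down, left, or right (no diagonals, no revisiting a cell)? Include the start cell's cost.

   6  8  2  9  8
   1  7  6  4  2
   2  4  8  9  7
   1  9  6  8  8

41

Take r0c0 -> r1c0 -> r1c1 -> r1c2 -> r1c3 -> r1c4 -> r2c4 -> r3c4 for a total of 6 + 1 + 7 + 6 + 4 + 2 + 7 + 8 = 41.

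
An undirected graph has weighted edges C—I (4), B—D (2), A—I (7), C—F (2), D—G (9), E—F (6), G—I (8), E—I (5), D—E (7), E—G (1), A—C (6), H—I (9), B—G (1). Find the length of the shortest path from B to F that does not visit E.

15

Candidate routes:
B -> G -> I -> C -> F: 1 + 8 + 4 + 2 = 15
B -> D -> G -> I -> A -> C -> F: 2 + 9 + 8 + 7 + 6 + 2 = 34
B -> G -> I -> A -> C -> F: 1 + 8 + 7 + 6 + 2 = 24
B -> D -> G -> I -> C -> F: 2 + 9 + 8 + 4 + 2 = 25
Shortest: 15.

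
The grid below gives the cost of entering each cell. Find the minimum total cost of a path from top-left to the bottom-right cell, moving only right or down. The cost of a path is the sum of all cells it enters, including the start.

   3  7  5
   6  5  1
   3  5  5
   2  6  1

21

One optimal route is (0,0) (1,0) (1,1) (1,2) (2,2) (3,2).
Its cost is 3 + 6 + 5 + 1 + 5 + 1 = 21.
For comparison, the top-then-right route costs 22.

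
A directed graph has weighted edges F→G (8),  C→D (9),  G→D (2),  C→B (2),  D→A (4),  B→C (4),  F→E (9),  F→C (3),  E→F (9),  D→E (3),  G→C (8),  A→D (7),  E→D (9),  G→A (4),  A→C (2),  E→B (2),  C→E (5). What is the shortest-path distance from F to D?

10

A few of the F→D routes:
F→C→D: 3 + 9 = 12
F→G→D: 8 + 2 = 10
F→C→E→D: 3 + 5 + 9 = 17
Shortest: 10.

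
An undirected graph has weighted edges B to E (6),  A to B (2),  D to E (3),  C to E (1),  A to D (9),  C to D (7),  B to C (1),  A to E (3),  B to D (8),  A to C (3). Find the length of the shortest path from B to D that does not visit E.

Candidate routes:
B -> D: 8
B -> A -> C -> D: 2 + 3 + 7 = 12
B -> C -> A -> D: 1 + 3 + 9 = 13
B -> C -> D: 1 + 7 = 8
B -> A -> D: 2 + 9 = 11
Best route has total 8.

8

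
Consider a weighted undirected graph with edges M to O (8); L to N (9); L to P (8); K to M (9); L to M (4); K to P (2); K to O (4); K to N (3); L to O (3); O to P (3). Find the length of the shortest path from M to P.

A few of the M→P routes:
M-L-P: 4 + 8 = 12
M-L-O-P: 4 + 3 + 3 = 10
M-O-P: 8 + 3 = 11
M-K-P: 9 + 2 = 11
M-L-O-K-P: 4 + 3 + 4 + 2 = 13
The minimum is 10.

10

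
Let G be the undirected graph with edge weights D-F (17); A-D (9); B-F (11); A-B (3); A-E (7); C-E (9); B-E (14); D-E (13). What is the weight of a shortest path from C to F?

Checking several routes:
C→E→A→D→F: 9 + 7 + 9 + 17 = 42
C→E→B→F: 9 + 14 + 11 = 34
C→E→D→F: 9 + 13 + 17 = 39
C→E→A→B→F: 9 + 7 + 3 + 11 = 30
The minimum is 30.

30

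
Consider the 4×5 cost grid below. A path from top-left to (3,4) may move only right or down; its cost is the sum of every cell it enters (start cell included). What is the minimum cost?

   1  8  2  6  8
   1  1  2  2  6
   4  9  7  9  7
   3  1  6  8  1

Best path: [0,0]→[1,0]→[1,1]→[1,2]→[1,3]→[1,4]→[2,4]→[3,4]
Cost: 1 + 1 + 1 + 2 + 2 + 6 + 7 + 1 = 21
(Top row then right column would cost 39.)

21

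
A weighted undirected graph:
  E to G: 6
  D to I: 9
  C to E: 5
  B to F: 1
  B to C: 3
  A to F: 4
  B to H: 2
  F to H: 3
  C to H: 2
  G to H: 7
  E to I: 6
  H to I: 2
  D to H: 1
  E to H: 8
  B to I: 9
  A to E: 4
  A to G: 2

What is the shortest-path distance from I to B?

A few of the I→B routes:
I → B: 9
I → D → H → F → B: 9 + 1 + 3 + 1 = 14
I → H → B: 2 + 2 = 4
I → D → H → B: 9 + 1 + 2 = 12
I → H → F → B: 2 + 3 + 1 = 6
I → H → C → B: 2 + 2 + 3 = 7
Best route has total 4.

4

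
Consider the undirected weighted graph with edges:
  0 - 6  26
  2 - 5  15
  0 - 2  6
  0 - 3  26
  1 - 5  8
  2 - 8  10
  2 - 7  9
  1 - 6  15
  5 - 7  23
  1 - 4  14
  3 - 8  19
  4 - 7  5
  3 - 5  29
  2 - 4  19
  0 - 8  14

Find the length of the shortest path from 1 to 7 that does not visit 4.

31

A few of the 1→7 routes:
1 - 5 - 7: 8 + 23 = 31
1 - 6 - 0 - 8 - 2 - 7: 15 + 26 + 14 + 10 + 9 = 74
1 - 5 - 2 - 7: 8 + 15 + 9 = 32
1 - 6 - 0 - 2 - 7: 15 + 26 + 6 + 9 = 56
1 - 5 - 3 - 8 - 2 - 7: 8 + 29 + 19 + 10 + 9 = 75
Shortest: 31.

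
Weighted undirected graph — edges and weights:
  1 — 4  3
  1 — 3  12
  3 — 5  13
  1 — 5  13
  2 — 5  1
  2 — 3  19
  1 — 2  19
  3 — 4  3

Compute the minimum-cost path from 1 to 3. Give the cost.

Some routes from 1 to 3:
1-4-3: 3 + 3 = 6
1-5-3: 13 + 13 = 26
1-5-2-3: 13 + 1 + 19 = 33
1-2-5-3: 19 + 1 + 13 = 33
1-3: 12
Shortest: 6.

6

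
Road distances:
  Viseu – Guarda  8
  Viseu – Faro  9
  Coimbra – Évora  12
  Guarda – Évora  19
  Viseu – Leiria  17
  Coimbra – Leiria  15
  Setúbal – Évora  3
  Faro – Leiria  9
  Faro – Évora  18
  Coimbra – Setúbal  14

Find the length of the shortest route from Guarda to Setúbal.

22

A few of the Guarda→Setúbal routes:
Guarda -> Évora -> Coimbra -> Setúbal: 19 + 12 + 14 = 45
Guarda -> Viseu -> Faro -> Évora -> Setúbal: 8 + 9 + 18 + 3 = 38
Guarda -> Évora -> Setúbal: 19 + 3 = 22
The minimum is 22.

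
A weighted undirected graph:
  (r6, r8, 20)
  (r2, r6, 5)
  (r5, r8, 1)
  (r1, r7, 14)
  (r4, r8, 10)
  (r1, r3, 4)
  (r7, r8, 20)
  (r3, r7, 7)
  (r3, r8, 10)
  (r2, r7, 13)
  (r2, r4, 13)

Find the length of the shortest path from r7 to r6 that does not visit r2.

37

Paths from r7 to r6 avoiding r2:
r7 - r1 - r3 - r8 - r6: 14 + 4 + 10 + 20 = 48
r7 - r8 - r6: 20 + 20 = 40
r7 - r3 - r8 - r6: 7 + 10 + 20 = 37
Shortest: 37.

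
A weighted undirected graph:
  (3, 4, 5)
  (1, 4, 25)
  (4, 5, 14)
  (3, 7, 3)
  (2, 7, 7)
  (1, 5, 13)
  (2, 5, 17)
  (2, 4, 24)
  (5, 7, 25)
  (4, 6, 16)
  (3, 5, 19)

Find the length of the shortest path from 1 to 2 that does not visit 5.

Routes from 1 to 2 avoiding 5:
1 -> 4 -> 3 -> 7 -> 2: 25 + 5 + 3 + 7 = 40
1 -> 4 -> 2: 25 + 24 = 49
The minimum is 40.

40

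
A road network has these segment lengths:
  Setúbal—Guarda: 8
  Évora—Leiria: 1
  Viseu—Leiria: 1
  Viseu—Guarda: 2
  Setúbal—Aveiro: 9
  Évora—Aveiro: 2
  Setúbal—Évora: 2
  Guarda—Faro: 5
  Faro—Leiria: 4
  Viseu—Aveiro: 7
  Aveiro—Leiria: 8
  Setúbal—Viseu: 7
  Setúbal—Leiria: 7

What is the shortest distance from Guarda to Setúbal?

Checking several routes:
Guarda→Viseu→Leiria→Setúbal: 2 + 1 + 7 = 10
Guarda→Faro→Leiria→Évora→Setúbal: 5 + 4 + 1 + 2 = 12
Guarda→Viseu→Setúbal: 2 + 7 = 9
Guarda→Viseu→Leiria→Évora→Setúbal: 2 + 1 + 1 + 2 = 6
Guarda→Setúbal: 8
The minimum is 6.

6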